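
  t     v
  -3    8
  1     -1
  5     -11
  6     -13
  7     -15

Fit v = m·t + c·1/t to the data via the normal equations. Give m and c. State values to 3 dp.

m = -2.225, c = 0.789

The normal system XᵀX·[m, c]ᵀ = Xᵀv is [[120, 5]; [5, 52889/44100]]·[m, c]ᵀ = [-263, -2137/210]ᵀ.
det = 120·(52889/44100) − 5² = 87403/735.
m = ((-263)·(52889/44100) − 5·(-2137/210))/(87403/735) = -11665957/5244180; c = (120·(-2137/210) − 5·(-263))/(87403/735) = 68985/87403.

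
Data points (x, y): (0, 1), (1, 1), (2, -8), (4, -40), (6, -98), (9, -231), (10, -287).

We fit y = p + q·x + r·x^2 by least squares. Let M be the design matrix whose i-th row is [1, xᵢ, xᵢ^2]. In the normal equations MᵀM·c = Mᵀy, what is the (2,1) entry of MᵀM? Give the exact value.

32

Row 2 ↔ basis x, column 1 ↔ basis 1, so (MᵀM)_{2,1} = Σᵢ x = (0)·(1) + (1)·(1) + (2)·(1) + (4)·(1) + (6)·(1) + (9)·(1) + (10)·(1) = 32.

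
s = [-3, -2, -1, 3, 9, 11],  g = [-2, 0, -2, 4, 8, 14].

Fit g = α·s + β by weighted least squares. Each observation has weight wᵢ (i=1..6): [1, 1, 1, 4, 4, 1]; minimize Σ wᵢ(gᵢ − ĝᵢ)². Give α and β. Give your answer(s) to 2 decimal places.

Sums needed: Σwᵢ·s·s = 495, Σwᵢ·s = 53, Σwᵢ·1 = 12.
Moment sums: Σwᵢ·s·g = 498, Σwᵢ·g = 58.
So AᵀWA·[α, β]ᵀ = AᵀWg: [[495, 53]; [53, 12]]·[α, β]ᵀ = [498, 58]ᵀ.
Eliminating β: 12·(row 1) − 53·(row 2) gives 3131·α = 12·498 − 53·58 = 2902, so α = 2902/3131.
Then β = (58 − 53·(2902/3131))/12 = 2316/3131.

α = 0.93, β = 0.74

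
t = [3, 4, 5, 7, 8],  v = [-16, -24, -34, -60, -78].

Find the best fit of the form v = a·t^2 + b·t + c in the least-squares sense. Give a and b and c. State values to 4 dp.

With design matrix X, XᵀX = [[7459, 1071, 163]; [1071, 163, 27]; [163, 27, 5]] and Xᵀv = [-9310, -1358, -212]ᵀ.
Row-reducing yields a = -33/28, b = 19/28, c = -107/14.

a = -1.1786, b = 0.6786, c = -7.6429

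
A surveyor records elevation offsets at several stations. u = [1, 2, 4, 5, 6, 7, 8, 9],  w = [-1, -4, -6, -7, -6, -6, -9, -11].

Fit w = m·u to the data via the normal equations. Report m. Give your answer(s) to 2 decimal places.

With design matrix X, XᵀX = [[276]] and Xᵀw = [-317]ᵀ.
m = (-317)/276 = -1.14855.

m = -1.15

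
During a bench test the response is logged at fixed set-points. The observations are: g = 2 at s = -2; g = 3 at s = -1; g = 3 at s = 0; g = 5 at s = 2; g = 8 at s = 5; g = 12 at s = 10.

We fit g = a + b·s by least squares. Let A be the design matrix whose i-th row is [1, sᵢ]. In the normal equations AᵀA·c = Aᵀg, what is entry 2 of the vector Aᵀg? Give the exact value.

Entry 2 ↔ basis s, so (Aᵀg)_{2} = Σᵢ (s)·gᵢ = (-2)·(2) + (-1)·(3) + (0)·(3) + (2)·(5) + (5)·(8) + (10)·(12) = 163.

163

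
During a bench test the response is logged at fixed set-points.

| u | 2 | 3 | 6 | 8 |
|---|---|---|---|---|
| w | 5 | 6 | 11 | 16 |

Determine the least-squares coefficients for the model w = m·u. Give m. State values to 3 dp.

The normal equations are: 113·m = 222.
m = 222/113 = 1.9646.

m = 1.965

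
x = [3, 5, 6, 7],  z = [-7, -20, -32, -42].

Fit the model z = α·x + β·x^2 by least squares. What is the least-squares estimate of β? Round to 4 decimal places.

β = -0.9443

Forming AᵀA = [[119, 711]; [711, 4403]] and Aᵀz = [-607, -3773]ᵀ gives AᵀA·[α, β]ᵀ = Aᵀz.
det = 119·4403 − 711² = 18436.
α = ((-607)·4403 − 711·(-3773))/18436 = 4991/9218; β = (119·(-3773) − 711·(-607))/18436 = -8705/9218.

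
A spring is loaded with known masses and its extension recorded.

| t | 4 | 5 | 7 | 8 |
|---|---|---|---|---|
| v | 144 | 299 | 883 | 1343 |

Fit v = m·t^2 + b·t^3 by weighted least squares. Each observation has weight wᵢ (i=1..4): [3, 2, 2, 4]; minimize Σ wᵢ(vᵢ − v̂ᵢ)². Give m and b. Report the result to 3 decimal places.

From the data, Σwᵢ·t^2·t^2 = 23204, Σwᵢ·t^2·t^3 = 174008, Σwᵢ·t^3·t^3 = 1327412.
Moment sums: Σwᵢ·t^2·v = 452204, Σwᵢ·t^3·v = 3458600.
Δ = 23204·1327412 − 174008² = 522483984.
m = (452204·1327412 − 174008·3458600)/522483984 = -10854533/3628361; b = (23204·3458600 − 174008·452204)/522483984 = 10876672/3628361.

m = -2.992, b = 2.998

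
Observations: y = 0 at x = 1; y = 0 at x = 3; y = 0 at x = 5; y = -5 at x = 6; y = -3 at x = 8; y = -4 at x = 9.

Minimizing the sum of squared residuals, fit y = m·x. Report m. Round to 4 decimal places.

From the data, Σx·x = 216.
And Σx·y = -90.
MᵀM·[m]ᵀ = Mᵀy becomes [[216]]·[m]ᵀ = [-90]ᵀ.
m = (-90)/216 = -0.416667.

m = -0.4167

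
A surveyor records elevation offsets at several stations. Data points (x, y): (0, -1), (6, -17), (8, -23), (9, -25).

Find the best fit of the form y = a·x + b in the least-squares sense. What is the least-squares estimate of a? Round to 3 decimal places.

a = -2.697

The normal system MᵀM·[a, b]ᵀ = Mᵀy is [[181, 23]; [23, 4]]·[a, b]ᵀ = [-511, -66]ᵀ.
Eliminating b: 4·(row 1) − 23·(row 2) gives 195·a = 4·(-511) − 23·(-66) = -526, so a = -526/195.
Then b = ((-66) − 23·(-526/195))/4 = -193/195.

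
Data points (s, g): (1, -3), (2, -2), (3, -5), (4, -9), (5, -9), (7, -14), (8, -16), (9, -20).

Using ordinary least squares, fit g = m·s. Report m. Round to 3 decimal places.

m = -2.044

Normal-equation sums: Σs·s = 249.
For Mᵀg: Σs·g = -509.
m = (-509)/249 = -2.04418.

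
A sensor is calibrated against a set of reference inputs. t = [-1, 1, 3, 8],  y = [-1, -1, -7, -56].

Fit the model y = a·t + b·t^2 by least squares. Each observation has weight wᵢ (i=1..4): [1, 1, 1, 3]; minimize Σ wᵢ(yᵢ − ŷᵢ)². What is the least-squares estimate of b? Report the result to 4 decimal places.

b = -0.9124

Sums needed: Σwᵢ·t·t = 203, Σwᵢ·t·t^2 = 1563, Σwᵢ·t^2·t^2 = 12371.
Right-hand side: Σwᵢ·t·y = -1365, Σwᵢ·t^2·y = -10817.
MᵀWM·[a, b]ᵀ = MᵀWy becomes [[203, 1563]; [1563, 12371]]·[a, b]ᵀ = [-1365, -10817]ᵀ.
Eliminating b: 12371·(row 1) − 1563·(row 2) gives 68344·a = 12371·(-1365) − 1563·(-10817) = 20556, so a = 5139/17086.
Then b = ((-10817) − 1563·(5139/17086))/12371 = -15589/17086.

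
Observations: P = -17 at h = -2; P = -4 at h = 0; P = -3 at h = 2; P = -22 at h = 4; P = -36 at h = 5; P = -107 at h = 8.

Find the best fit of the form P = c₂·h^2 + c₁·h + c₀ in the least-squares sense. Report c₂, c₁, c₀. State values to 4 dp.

c₂ = -2.0629, c₁ = 3.4723, c₀ = -2.4869

The normal equations are: 5009·c₂ + 701·c₁ + 113·c₀ = -8180;  701·c₂ + 113·c₁ + 17·c₀ = -1096;  113·c₂ + 17·c₁ + 6·c₀ = -189.
Solving the 3×3 system (Gaussian elimination) gives c₂ = -64579/31305, c₁ = 21740/6261, c₀ = -25951/10435.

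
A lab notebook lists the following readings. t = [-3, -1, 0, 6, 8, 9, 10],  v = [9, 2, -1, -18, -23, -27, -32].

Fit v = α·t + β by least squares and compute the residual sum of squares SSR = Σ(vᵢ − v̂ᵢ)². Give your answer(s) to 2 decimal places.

Sums needed: Σt·t = 291, Σt = 29, Σ1 = 7.
Right-hand side: Σt·v = -884, Σv = -90.
Normal equations: [[291, 29]; [29, 7]]·[α, β]ᵀ = [-884, -90]ᵀ.
det = 291·7 − 29² = 1196.
α = ((-884)·7 − 29·(-90))/1196 = -1789/598; β = (291·(-90) − 29·(-884))/1196 = -277/598.
Residuals: 146/299, -158/299, -321/598, 19/46, 835/598, 116/299, -969/598; SSR = 1705/299.

SSR = 5.70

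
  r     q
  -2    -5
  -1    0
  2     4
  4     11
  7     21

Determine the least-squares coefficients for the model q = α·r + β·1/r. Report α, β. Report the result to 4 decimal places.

The normal equations are: 74·α + 5·β = 209;  5·α + (1241/784)·β = 41/4.
det = 74·(1241/784) − 5² = 36117/392.
α = (209·(1241/784) − 5·(41/4))/(36117/392) = 73063/24078; β = (74·(41/4) − 5·209)/(36117/392) = -37436/12039.

α = 3.0344, β = -3.1096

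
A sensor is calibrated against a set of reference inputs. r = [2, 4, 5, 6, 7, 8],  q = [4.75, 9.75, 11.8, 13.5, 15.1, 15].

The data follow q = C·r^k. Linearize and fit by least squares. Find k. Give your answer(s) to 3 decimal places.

k = 0.866

With ln qᵢ as the transformed response and ln rᵢ as the regressor:
Sums: Σln r = 9.5060, Σ(ln r)² = 16.3136, Σln q = 14.3289, Σln r·ln q = 23.7864.
Normal system: [[16.3136, 9.5060]; [9.5060, 6]]·[k, ln C]ᵀ = [23.7864, 14.3289]ᵀ.
Solving (det = 7.5177): k = 0.86564, ln C = 1.01669.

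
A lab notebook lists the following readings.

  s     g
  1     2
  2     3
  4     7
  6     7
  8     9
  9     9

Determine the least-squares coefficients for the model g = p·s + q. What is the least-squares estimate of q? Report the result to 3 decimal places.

q = 1.744

AᵀA·[p, q]ᵀ = Aᵀg reads: 202·p + 30·q = 231;  30·p + 6·q = 37.
Eliminating q: 6·(row 1) − 30·(row 2) gives 312·p = 6·231 − 30·37 = 276, so p = 23/26.
Then q = (37 − 30·(23/26))/6 = 68/39.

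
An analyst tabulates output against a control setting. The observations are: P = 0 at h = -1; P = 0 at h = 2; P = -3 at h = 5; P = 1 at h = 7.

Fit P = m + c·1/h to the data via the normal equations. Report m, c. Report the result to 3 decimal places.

Sums needed: Σ1 = 4, Σ1/h = -11/70, Σ1/h·1/h = 6421/4900.
For MᵀP: ΣP = -2, Σ1/h·P = -16/35.
MᵀM·[m, c]ᵀ = MᵀP becomes [[4, -11/70]; [-11/70, 6421/4900]]·[m, c]ᵀ = [-2, -16/35]ᵀ.
Δ = 4·(6421/4900) − (-11/70)² = 25563/4900.
m = ((-2)·(6421/4900) − (-11/70)·(-16/35))/(25563/4900) = -4398/8521; c = (4·(-16/35) − (-11/70)·(-2))/(25563/4900) = -3500/8521.

m = -0.516, c = -0.411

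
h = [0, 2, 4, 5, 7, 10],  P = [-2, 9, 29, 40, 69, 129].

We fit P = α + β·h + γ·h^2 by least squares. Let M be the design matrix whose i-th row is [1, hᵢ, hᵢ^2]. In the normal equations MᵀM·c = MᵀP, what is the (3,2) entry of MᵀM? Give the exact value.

Row 3 ↔ basis h^2, column 2 ↔ basis h, so (MᵀM)_{3,2} = Σᵢ (h^2)·(h) = (0)·(0) + (4)·(2) + (16)·(4) + (25)·(5) + (49)·(7) + (100)·(10) = 1540.

1540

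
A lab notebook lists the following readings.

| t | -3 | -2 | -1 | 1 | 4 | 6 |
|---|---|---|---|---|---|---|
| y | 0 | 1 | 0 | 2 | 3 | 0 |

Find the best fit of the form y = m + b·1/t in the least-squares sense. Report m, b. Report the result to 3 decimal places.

m = 1.076, b = 1.101

The normal equations are: 6·m + (-5/12)·b = 6;  (-5/12)·m + (353/144)·b = 9/4.
(Σ1 = 6, Σ1/t = -5/12, Σ1/t·1/t = 353/144, Σy = 6, Σ1/t·y = 9/4.)
Δ = 6·(353/144) − (-5/12)² = 2093/144.
m = (6·(353/144) − (-5/12)·(9/4))/(2093/144) = 2253/2093; b = (6·(9/4) − (-5/12)·6)/(2093/144) = 2304/2093.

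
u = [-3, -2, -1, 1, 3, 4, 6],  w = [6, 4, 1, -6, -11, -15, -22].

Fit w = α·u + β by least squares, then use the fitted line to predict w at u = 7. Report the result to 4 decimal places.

Entries of MᵀM: Σu·u = 76, Σu = 8, Σ1 = 7.
And Σu·w = -258, Σw = -43.
det = 76·7 − 8² = 468.
α = ((-258)·7 − 8·(-43))/468 = -731/234; β = (76·(-43) − 8·(-258))/468 = -301/117.
At u = 7: ŵ = (-731/234)·(7) + (-301/117)·(1) = -5719/234.

ŵ = -24.4402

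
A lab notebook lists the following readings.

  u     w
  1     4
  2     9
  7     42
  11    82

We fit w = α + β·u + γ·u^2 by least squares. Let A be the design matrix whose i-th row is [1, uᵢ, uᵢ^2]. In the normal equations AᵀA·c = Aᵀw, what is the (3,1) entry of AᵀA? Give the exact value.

Row 3 ↔ basis u^2, column 1 ↔ basis 1, so (AᵀA)_{3,1} = Σᵢ u^2 = (1)·(1) + (4)·(1) + (49)·(1) + (121)·(1) = 175.

175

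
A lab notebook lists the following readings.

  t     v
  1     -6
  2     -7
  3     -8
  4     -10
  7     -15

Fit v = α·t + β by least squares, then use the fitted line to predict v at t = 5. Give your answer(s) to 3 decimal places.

Setting ∂/∂α … = 0 gives: 79·α + 17·β = -189;  17·α + 5·β = -46.
(Σt·t = 79, Σt = 17, Σ1 = 5, Σt·v = -189, Σv = -46.)
Δ = 79·5 − 17² = 106.
α = ((-189)·5 − 17·(-46))/106 = -163/106; β = (79·(-46) − 17·(-189))/106 = -421/106.
At t = 5: v̂ = (-163/106)·(5) + (-421/106)·(1) = -618/53.

v̂ = -11.660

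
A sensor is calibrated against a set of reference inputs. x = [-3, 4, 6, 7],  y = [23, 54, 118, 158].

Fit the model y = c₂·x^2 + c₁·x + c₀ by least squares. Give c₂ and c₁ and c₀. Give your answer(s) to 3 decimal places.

c₂ = 3.023, c₁ = 1.435, c₀ = 0.082

From the data, Σx^2·x^2 = 4034, Σx^2·x = 596, Σx^2 = 110, Σx·x = 110, Σx = 14, Σ1 = 4.
And Σx^2·y = 13061, Σx·y = 1961, Σy = 353.
Normal equations: [[4034, 596, 110]; [596, 110, 14]; [110, 14, 4]]·[c₂, c₁, c₀]ᵀ = [13061, 1961, 353]ᵀ.
Solving the 3×3 system (Gaussian elimination) gives c₂ = 17161/5676, c₁ = 8147/5676, c₀ = 155/1892.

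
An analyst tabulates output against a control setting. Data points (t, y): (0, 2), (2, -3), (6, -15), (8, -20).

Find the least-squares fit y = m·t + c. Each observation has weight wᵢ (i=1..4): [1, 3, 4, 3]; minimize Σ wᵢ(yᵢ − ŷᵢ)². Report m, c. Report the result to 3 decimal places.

m = -2.829, c = 2.342

Forming AᵀWA = [[348, 54]; [54, 11]] and AᵀWy = [-858, -127]ᵀ gives AᵀWA·[m, c]ᵀ = AᵀWy.
Δ = 348·11 − 54² = 912.
m = ((-858)·11 − 54·(-127))/912 = -215/76; c = (348·(-127) − 54·(-858))/912 = 89/38.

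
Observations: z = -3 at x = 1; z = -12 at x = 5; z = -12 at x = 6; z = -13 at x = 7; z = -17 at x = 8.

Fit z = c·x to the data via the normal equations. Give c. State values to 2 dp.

The normal system AᵀA·[c]ᵀ = Aᵀz is [[175]]·[c]ᵀ = [-362]ᵀ.
c = (-362)/175 = -2.06857.

c = -2.07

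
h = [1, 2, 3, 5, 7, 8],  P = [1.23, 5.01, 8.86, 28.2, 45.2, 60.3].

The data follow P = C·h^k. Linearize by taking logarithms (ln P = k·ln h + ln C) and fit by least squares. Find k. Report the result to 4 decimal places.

Let Y = ln P. Fitting Y = k·ln h + ln C by least squares:
Σln h = 7.4265, Σ(ln h)² = 12.3883, Σln P = 15.2497, Σln h·ln P = 24.8284.
Equations: 12.3883·k + 7.4265·ln C = 24.8284;  7.4265·k + 6·ln C = 15.2497.
Δ = 12.3883·6 − (7.4265)² = 19.1764; k = (24.8284·6 − 7.4265·15.2497)/19.1764 = 1.86259, ln C = (12.3883·15.2497 − 7.4265·24.8284)/19.1764 = 0.23619.

k = 1.8626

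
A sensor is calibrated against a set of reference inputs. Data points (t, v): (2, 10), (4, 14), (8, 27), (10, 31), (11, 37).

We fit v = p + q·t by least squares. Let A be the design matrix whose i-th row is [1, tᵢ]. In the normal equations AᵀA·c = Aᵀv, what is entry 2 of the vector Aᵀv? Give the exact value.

1009

Entry 2 ↔ basis t, so (Aᵀv)_{2} = Σᵢ (t)·vᵢ = (2)·(10) + (4)·(14) + (8)·(27) + (10)·(31) + (11)·(37) = 1009.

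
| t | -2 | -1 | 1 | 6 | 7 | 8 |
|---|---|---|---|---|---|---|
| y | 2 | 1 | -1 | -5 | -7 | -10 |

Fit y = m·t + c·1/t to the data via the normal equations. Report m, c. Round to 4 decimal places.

m = -1.0702, c = 0.1459

Entries of MᵀM: Σt·t = 155, Σt·1/t = 6, Σ1/t·1/t = 65305/28224.
And Σt·y = -165, Σ1/t·y = -73/12.
MᵀM·[m, c]ᵀ = Mᵀy becomes [[155, 6]; [6, 65305/28224]]·[m, c]ᵀ = [-165, -73/12]ᵀ.
Eliminating c: (65305/28224)·(row 1) − 6·(row 2) gives (9106211/28224)·m = (65305/28224)·(-165) − 6·(-73/12) = -3248383/9408, so m = -9745149/9106211.
Then c = ((-73/12) − 6·(-9745149/9106211))/(65305/28224) = 1328880/9106211.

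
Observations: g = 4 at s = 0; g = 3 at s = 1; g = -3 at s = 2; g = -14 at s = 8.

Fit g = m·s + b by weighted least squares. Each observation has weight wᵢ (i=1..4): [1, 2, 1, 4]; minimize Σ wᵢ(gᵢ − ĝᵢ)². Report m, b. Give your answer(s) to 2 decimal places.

With design matrix A, AᵀWA = [[262, 36]; [36, 8]] and AᵀWg = [-448, -49]ᵀ.
det = 262·8 − 36² = 800.
m = ((-448)·8 − 36·(-49))/800 = -91/40; b = (262·(-49) − 36·(-448))/800 = 329/80.

m = -2.28, b = 4.11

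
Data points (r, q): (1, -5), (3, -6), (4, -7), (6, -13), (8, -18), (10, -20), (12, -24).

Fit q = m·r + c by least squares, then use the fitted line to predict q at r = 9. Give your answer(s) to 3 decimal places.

q̂ = -18.411

Setting ∂/∂m … = 0 gives: 370·m + 44·c = -761;  44·m + 7·c = -93.
(Σr·r = 370, Σr = 44, Σ1 = 7, Σr·q = -761, Σq = -93.)
det = 370·7 − 44² = 654.
m = ((-761)·7 − 44·(-93))/654 = -1235/654; c = (370·(-93) − 44·(-761))/654 = -463/327.
At r = 9: q̂ = (-1235/654)·(9) + (-463/327)·(1) = -12041/654.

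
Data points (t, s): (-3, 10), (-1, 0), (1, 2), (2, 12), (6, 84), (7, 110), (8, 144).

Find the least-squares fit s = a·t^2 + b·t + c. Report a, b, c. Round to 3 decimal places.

a = 1.981, b = 2.171, c = -0.899

The normal equations are: 7892·a + 1052·b + 164·c = 17770;  1052·a + 164·b + 20·c = 2422;  164·a + 20·b + 7·c = 362.
(Σt^2·t^2 = 7892, Σt^2·t = 1052, Σt^2 = 164, Σt·t = 164, Σt = 20, Σ1 = 7, Σt^2·s = 17770, Σt·s = 2422, Σs = 362.)
Solving the 3×3 system (Gaussian elimination) gives a = 6670/3367, b = 14617/6734, c = -3028/3367.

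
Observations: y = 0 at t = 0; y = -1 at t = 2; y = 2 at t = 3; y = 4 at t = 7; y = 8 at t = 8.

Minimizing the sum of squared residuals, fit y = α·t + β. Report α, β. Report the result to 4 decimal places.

α = 0.9565, β = -1.2261

Forming AᵀA = [[126, 20]; [20, 5]] and Aᵀy = [96, 13]ᵀ gives AᵀA·[α, β]ᵀ = Aᵀy.
Determinant 126·5 − 20² = 230.
α = (96·5 − 20·13)/230 = 22/23; β = (126·13 − 20·96)/230 = -141/115.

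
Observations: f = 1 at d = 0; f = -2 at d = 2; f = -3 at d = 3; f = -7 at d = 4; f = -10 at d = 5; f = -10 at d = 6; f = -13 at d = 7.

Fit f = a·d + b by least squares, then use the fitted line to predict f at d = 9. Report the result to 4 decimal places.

f̂ = -16.9508

The normal equations are: 139·a + 27·b = -242;  27·a + 7·b = -44.
(Σd·d = 139, Σd = 27, Σ1 = 7, Σd·f = -242, Σf = -44.)
Eliminating b: 7·(row 1) − 27·(row 2) gives 244·a = 7·(-242) − 27·(-44) = -506, so a = -253/122.
Then b = ((-44) − 27·(-253/122))/7 = 209/122.
At d = 9: f̂ = (-253/122)·(9) + (209/122)·(1) = -1034/61.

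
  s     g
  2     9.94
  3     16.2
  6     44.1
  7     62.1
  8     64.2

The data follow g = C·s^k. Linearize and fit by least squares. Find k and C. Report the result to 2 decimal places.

Taking logs, ln g = k·ln s + ln C, so regress ln g on ln s.
XᵀX = [[13.0084, 7.6089]; [7.6089, 5]], rhs = [28.1247, 17.1588]ᵀ  (here Σln s = 7.6089, Σ(ln s)² = 13.0084, Σln g = 17.1588, Σln s·ln g = 28.1247).
Slope k = (n·Σln s·ln g − Σln s·Σln g)/(n·Σ(ln s)² − (Σln s)²) = (5·28.1247 − 7.6089·17.1588)/7.1473 = 1.40818; ln C = (Σln g − k·Σln s)/n = 1.28883, so C = exp(1.28883) = 3.62852.

k = 1.41, C = 3.63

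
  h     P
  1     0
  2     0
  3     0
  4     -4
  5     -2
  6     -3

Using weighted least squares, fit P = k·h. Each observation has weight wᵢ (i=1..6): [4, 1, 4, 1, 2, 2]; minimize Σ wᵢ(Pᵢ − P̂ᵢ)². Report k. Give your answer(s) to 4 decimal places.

The normal equations are: 182·k = -72.
(Σwᵢ·h·h = 182, Σwᵢ·h·P = -72.)
Hence k = -72 / 182 ≈ -0.395604.

k = -0.3956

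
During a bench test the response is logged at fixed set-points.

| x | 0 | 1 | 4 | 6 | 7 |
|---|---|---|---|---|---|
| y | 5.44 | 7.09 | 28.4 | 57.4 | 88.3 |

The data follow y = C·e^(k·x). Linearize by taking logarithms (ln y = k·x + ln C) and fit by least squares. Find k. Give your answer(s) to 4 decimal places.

With ln yᵢ as the transformed response and xᵢ as the regressor:
AᵀA = [[102.0000, 18.0000]; [18.0000, 5]], rhs = [71.0097, 15.5296]ᵀ  (here Σx = 18.0000, Σ(x)² = 102.0000, Σln y = 15.5296, Σx·ln y = 71.0097).
Solving (det = 186.0000): k = 0.40599, ln C = 1.64435.

k = 0.4060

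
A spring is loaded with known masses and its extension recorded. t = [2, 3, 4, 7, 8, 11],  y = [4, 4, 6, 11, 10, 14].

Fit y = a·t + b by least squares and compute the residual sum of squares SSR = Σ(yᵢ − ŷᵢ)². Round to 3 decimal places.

Normal-equation sums: Σt·t = 263, Σt = 35, Σ1 = 6.
Moment sums: Σt·y = 355, Σy = 49.
MᵀM·[a, b]ᵀ = Mᵀy becomes [[263, 35]; [35, 6]]·[a, b]ᵀ = [355, 49]ᵀ.
Eliminating b: 6·(row 1) − 35·(row 2) gives 353·a = 6·355 − 35·49 = 415, so a = 415/353.
Then b = (49 − 35·(415/353))/6 = 462/353.
Residuals: 120/353, -295/353, -4/353, 516/353, -252/353, -85/353; SSR = 1242/353.

SSR = 3.518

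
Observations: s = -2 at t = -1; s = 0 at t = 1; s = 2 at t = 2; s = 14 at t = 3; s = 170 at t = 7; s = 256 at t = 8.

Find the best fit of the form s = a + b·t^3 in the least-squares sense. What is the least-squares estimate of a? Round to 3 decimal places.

a = -0.968

Sums needed: Σ1 = 6, Σt^3 = 890, Σt^3·t^3 = 380588.
Moment sums: Σs = 440, Σt^3·s = 189778.
XᵀX·[a, b]ᵀ = Xᵀs becomes [[6, 890]; [890, 380588]]·[a, b]ᵀ = [440, 189778]ᵀ.
det = 6·380588 − 890² = 1491428.
a = (440·380588 − 890·189778)/1491428 = -360925/372857; b = (6·189778 − 890·440)/1491428 = 186767/372857.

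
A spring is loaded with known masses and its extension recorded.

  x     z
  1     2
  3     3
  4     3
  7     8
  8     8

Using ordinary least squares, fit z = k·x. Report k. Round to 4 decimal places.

AᵀA·[k]ᵀ = Aᵀz reads: 139·k = 143.
k = 143/139 = 1.02878.

k = 1.0288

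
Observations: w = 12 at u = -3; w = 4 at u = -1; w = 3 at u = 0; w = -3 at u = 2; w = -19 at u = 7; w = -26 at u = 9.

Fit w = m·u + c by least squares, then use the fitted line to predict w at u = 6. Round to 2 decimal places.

Forming AᵀA = [[144, 14]; [14, 6]] and Aᵀw = [-413, -29]ᵀ gives AᵀA·[m, c]ᵀ = Aᵀw.
Δ = 144·6 − 14² = 668.
m = ((-413)·6 − 14·(-29))/668 = -518/167; c = (144·(-29) − 14·(-413))/668 = 803/334.
At u = 6: ŵ = (-518/167)·(6) + (803/334)·(1) = -5413/334.

ŵ = -16.21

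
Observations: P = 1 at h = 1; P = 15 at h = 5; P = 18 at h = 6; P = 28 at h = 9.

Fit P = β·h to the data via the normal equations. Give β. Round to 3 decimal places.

β = 3.049

Sums needed: Σh·h = 143.
And Σh·P = 436.
Normal equations: [[143]]·[β]ᵀ = [436]ᵀ.
β = 436/143 = 3.04895.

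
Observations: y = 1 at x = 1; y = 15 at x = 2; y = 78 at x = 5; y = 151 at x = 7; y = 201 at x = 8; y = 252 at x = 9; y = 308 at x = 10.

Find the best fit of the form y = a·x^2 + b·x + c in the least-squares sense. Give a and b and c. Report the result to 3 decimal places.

Entries of AᵀA: Σx^2·x^2 = 23700, Σx^2·x = 2718, Σx^2 = 324, Σx·x = 324, Σx = 42, Σ1 = 7.
Right-hand side: Σx^2·y = 73486, Σx·y = 8434, Σy = 1006.
AᵀA·[a, b, c]ᵀ = Aᵀy becomes [[23700, 2718, 324]; [2718, 324, 42]; [324, 42, 7]]·[a, b, c]ᵀ = [73486, 8434, 1006]ᵀ.
Solving the 3×3 system (Gaussian elimination) gives a = 5339/1787, b = 19105/16083, c = -9116/5361.

a = 2.988, b = 1.188, c = -1.700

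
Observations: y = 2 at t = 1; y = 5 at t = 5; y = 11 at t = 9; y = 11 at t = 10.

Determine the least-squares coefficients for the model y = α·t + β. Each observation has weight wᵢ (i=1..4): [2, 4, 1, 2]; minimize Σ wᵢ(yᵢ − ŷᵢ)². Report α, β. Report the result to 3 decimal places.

Normal-equation sums: Σwᵢ·t·t = 383, Σwᵢ·t = 51, Σwᵢ·1 = 9.
Moment sums: Σwᵢ·t·y = 423, Σwᵢ·y = 57.
So XᵀWX·[α, β]ᵀ = XᵀWy: [[383, 51]; [51, 9]]·[α, β]ᵀ = [423, 57]ᵀ.
Determinant 383·9 − 51² = 846.
α = (423·9 − 51·57)/846 = 50/47; β = (383·57 − 51·423)/846 = 43/141.

α = 1.064, β = 0.305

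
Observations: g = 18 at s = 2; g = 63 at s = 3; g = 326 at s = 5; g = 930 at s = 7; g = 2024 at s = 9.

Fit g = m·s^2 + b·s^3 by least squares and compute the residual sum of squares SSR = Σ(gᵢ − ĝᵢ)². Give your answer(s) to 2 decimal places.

From the data, Σs^2·s^2 = 9684, Σs^2·s^3 = 79256, Σs^3·s^3 = 665508.
Right-hand side: Σs^2·g = 218303, Σs^3·g = 1837081.
Determinant 9684·665508 − 79256² = 163265936.
m = (218303·665508 − 79256·1837081)/163265936 = -79324703/40816484; b = (9684·1837081 − 79256·218303)/163265936 = 122117459/40816484.
Residuals: 987577/537059, -5905287/20408242, 6152246/10204121, -20023935/20408242, 3559237/10204121; SSR = 100265805/20408242.

SSR = 4.91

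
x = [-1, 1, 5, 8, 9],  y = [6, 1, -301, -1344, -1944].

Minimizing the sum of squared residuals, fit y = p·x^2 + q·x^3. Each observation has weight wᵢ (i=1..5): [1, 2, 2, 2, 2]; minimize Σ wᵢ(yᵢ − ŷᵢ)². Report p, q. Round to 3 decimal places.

Normal-equation sums: Σwᵢ·x^2·x^2 = 22567, Σwᵢ·x^2·x^3 = 189885, Σwᵢ·x^3·x^3 = 1618423.
Right-hand side: Σwᵢ·x^2·y = -502002, Σwᵢ·x^3·y = -4285862.
Normal equations: [[22567, 189885]; [189885, 1618423]]·[p, q]ᵀ = [-502002, -4285862]ᵀ.
Eliminating q: 1618423·(row 1) − 189885·(row 2) gives 466638616·p = 1618423·(-502002) − 189885·(-4285862) = 1369323024, so p = 171165378/58329827.
Then q = ((-4285862) − 189885·(171165378/58329827))/1618423 = -174549748/58329827.

p = 2.934, q = -2.992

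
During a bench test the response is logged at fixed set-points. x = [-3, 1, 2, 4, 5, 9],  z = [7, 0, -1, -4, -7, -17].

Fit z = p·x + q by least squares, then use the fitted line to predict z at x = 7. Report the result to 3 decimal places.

ẑ = -11.520

With design matrix A, AᵀA = [[136, 18]; [18, 6]] and Aᵀz = [-227, -22]ᵀ.
Eliminating q: 6·(row 1) − 18·(row 2) gives 492·p = 6·(-227) − 18·(-22) = -966, so p = -161/82.
Then q = ((-22) − 18·(-161/82))/6 = 547/246.
At x = 7: ẑ = (-161/82)·(7) + (547/246)·(1) = -1417/123.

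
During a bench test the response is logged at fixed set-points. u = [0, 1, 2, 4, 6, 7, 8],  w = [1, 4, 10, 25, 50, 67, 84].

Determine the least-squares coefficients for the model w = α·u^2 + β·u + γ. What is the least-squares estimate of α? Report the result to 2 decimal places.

α = 1.07

Normal-equation sums: Σu^2·u^2 = 8066, Σu^2·u = 1144, Σu^2 = 170, Σu·u = 170, Σu = 28, Σ1 = 7.
Right-hand side: Σu^2·w = 10903, Σu·w = 1565, Σw = 241.
Normal equations: [[8066, 1144, 170]; [1144, 170, 28]; [170, 28, 7]]·[α, β, γ]ᵀ = [10903, 1565, 241]ᵀ.
Inverting the 3×3 Gram matrix, [α, β, γ]ᵀ = [565/526, 26983/15254, 9660/7627]ᵀ.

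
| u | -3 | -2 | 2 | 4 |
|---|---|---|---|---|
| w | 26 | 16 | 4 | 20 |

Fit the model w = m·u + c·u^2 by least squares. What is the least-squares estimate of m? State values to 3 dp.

From the data, Σu·u = 33, Σu·u^2 = 37, Σu^2·u^2 = 369.
For Mᵀw: Σu·w = -22, Σu^2·w = 634.
Normal equations: [[33, 37]; [37, 369]]·[m, c]ᵀ = [-22, 634]ᵀ.
Eliminating c: 369·(row 1) − 37·(row 2) gives 10808·m = 369·(-22) − 37·634 = -31576, so m = -3947/1351.
Then c = (634 − 37·(-3947/1351))/369 = 2717/1351.

m = -2.922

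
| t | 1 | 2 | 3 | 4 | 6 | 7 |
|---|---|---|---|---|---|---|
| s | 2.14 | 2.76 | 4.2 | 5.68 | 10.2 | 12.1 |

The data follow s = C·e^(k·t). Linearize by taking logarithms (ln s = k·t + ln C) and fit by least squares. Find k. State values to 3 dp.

k = 0.298

With ln sᵢ as the transformed response and tᵢ as the regressor:
Sums: Σt = 23.0000, Σ(t)² = 115.0000, Σln s = 9.7637, Σt·ln s = 45.4311.
Normal system: [[115.0000, 23.0000]; [23.0000, 6]]·[k, ln C]ᵀ = [45.4311, 9.7637]ᵀ.
Δ = 115.0000·6 − (23.0000)² = 161.0000; k = (45.4311·6 − 23.0000·9.7637)/161.0000 = 0.29827, ln C = (115.0000·9.7637 − 23.0000·45.4311)/161.0000 = 0.48389.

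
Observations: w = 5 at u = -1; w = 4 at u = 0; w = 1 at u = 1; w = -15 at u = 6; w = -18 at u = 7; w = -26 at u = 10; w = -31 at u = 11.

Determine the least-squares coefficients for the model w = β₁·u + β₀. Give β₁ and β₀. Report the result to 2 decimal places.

Compute the Gram sums: Σu·u = 308, Σu = 34, Σ1 = 7.
For Aᵀw: Σu·w = -821, Σw = -80.
AᵀA·[β₁, β₀]ᵀ = Aᵀw becomes [[308, 34]; [34, 7]]·[β₁, β₀]ᵀ = [-821, -80]ᵀ.
Eliminating β₀: 7·(row 1) − 34·(row 2) gives 1000·β₁ = 7·(-821) − 34·(-80) = -3027, so β₁ = -3027/1000.
Then β₀ = ((-80) − 34·(-3027/1000))/7 = 1637/500.

β₁ = -3.03, β₀ = 3.27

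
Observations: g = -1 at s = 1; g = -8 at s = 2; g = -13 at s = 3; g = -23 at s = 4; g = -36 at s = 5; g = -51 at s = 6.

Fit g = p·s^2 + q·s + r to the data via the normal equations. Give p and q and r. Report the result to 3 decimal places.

p = -1.286, q = -0.829, r = 0.400

Entries of AᵀA: Σs^2·s^2 = 2275, Σs^2·s = 441, Σs^2 = 91, Σs·s = 91, Σs = 21, Σ1 = 6.
Moment sums: Σs^2·g = -3254, Σs·g = -634, Σg = -132.
Inverting the 3×3 Gram matrix, [p, q, r]ᵀ = [-9/7, -29/35, 2/5]ᵀ.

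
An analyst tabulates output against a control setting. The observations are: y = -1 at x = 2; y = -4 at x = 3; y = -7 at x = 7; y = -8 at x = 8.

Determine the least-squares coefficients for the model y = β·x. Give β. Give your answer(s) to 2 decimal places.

β = -1.01

Normal-equation sums: Σx·x = 126.
And Σx·y = -127.
So MᵀM·[β]ᵀ = Mᵀy: [[126]]·[β]ᵀ = [-127]ᵀ.
Hence β = -127 / 126 ≈ -1.00794.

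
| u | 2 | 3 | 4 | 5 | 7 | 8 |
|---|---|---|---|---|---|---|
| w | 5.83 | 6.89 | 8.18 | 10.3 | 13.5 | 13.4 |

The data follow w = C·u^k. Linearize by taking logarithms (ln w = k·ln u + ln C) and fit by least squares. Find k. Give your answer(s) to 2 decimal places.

With ln wᵢ as the transformed response and ln uᵢ as the regressor:
Σln u = 8.8128, Σ(ln u)² = 14.3101, Σln w = 13.3249, Σln u·ln w = 20.4707.
Normal system: [[14.3101, 8.8128]; [8.8128, 6]]·[k, ln C]ᵀ = [20.4707, 13.3249]ᵀ.
Solving (det = 8.1947): k = 0.65827, ln C = 1.25394.

k = 0.66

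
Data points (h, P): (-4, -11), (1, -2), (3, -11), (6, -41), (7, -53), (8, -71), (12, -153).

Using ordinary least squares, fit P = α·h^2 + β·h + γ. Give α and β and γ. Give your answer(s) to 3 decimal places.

α = -0.984, β = -0.980, γ = 0.625

From the data, Σh^2·h^2 = 28867, Σh^2·h = 2763, Σh^2 = 319, Σh·h = 319, Σh = 33, Σ1 = 7.
For AᵀP: Σh^2·P = -30926, Σh·P = -3012, ΣP = -342.
Solving the 3×3 system (Gaussian elimination) gives α = -100241/101829, β = -33274/33943, γ = 63641/101829.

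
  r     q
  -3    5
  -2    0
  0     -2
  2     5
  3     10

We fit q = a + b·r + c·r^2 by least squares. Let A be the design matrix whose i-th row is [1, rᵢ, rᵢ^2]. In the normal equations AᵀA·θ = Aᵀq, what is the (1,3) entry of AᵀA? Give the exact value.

Row 1 ↔ basis 1, column 3 ↔ basis r^2, so (AᵀA)_{1,3} = Σᵢ r^2 = (1)·(9) + (1)·(4) + (1)·(0) + (1)·(4) + (1)·(9) = 26.

26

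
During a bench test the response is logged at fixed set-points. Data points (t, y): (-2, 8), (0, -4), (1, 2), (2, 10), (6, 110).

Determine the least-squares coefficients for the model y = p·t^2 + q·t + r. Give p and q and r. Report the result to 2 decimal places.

Normal-equation sums: Σt^2·t^2 = 1329, Σt^2·t = 217, Σt^2 = 45, Σt·t = 45, Σt = 7, Σ1 = 5.
And Σt^2·y = 4034, Σt·y = 666, Σy = 126.
XᵀX·[p, q, r]ᵀ = Xᵀy becomes [[1329, 217, 45]; [217, 45, 7]; [45, 7, 5]]·[p, q, r]ᵀ = [4034, 666, 126]ᵀ.
Inverting the 3×3 Gram matrix, [p, q, r]ᵀ = [3032/1001, 94/143, -2984/1001]ᵀ.

p = 3.03, q = 0.66, r = -2.98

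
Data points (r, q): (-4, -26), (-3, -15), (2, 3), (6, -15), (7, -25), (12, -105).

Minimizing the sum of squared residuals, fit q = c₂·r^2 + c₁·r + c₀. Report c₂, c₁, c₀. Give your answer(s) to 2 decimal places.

With design matrix A, AᵀA = [[24786, 2204, 258]; [2204, 258, 20]; [258, 20, 6]] and Aᵀq = [-17424, -1370, -183]ᵀ.
Solving the 3×3 system (Gaussian elimination) gives c₂ = -2305/2324, c₁ = 1740/581, c₀ = 719/332.

c₂ = -0.99, c₁ = 2.99, c₀ = 2.17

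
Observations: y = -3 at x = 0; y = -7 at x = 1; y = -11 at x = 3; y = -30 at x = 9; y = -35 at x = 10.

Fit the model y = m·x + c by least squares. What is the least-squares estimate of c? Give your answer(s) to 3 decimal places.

c = -2.925

The normal system AᵀA·[m, c]ᵀ = Aᵀy is [[191, 23]; [23, 5]]·[m, c]ᵀ = [-660, -86]ᵀ.
Δ = 191·5 − 23² = 426.
m = ((-660)·5 − 23·(-86))/426 = -661/213; c = (191·(-86) − 23·(-660))/426 = -623/213.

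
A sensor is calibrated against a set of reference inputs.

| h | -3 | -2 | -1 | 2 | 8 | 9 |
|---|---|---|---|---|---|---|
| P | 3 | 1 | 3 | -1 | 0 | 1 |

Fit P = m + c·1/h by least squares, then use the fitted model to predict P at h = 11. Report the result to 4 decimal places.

P̂ = 0.4798

The normal equations are: 6·m + (-79/72)·c = 7;  (-79/72)·m + (8497/5184)·c = -44/9.
(Σ1 = 6, Σ1/h = -79/72, Σ1/h·1/h = 8497/5184, ΣP = 7, Σ1/h·P = -44/9.)
Eliminating c: (8497/5184)·(row 1) − (-79/72)·(row 2) gives (44741/5184)·m = (8497/5184)·7 − (-79/72)·(-44/9) = 391/64, so m = 31671/44741.
Then c = ((-44/9) − (-79/72)·(31671/44741))/(8497/5184) = -112248/44741.
At h = 11: P̂ = (31671/44741)·(1) + (-112248/44741)·(1/11) = 236133/492151.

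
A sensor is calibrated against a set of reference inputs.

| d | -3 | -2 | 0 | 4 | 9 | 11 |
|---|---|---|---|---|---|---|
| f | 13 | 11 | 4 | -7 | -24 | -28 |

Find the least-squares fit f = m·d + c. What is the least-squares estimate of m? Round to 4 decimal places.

m = -3.0137

Forming XᵀX = [[231, 19]; [19, 6]] and Xᵀf = [-613, -31]ᵀ gives XᵀX·[m, c]ᵀ = Xᵀf.
Eliminating c: 6·(row 1) − 19·(row 2) gives 1025·m = 6·(-613) − 19·(-31) = -3089, so m = -3089/1025.
Then c = ((-31) − 19·(-3089/1025))/6 = 4486/1025.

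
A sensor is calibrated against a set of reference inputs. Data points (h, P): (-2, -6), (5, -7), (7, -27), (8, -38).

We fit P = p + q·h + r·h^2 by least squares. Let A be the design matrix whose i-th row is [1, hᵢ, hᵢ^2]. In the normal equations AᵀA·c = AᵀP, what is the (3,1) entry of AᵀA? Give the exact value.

142

Row 3 ↔ basis h^2, column 1 ↔ basis 1, so (AᵀA)_{3,1} = Σᵢ h^2 = (4)·(1) + (25)·(1) + (49)·(1) + (64)·(1) = 142.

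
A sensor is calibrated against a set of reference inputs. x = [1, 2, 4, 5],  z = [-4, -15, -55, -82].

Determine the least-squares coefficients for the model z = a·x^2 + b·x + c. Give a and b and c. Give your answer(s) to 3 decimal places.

a = -2.667, b = -3.600, c = 2.467

Compute the Gram sums: Σx^2·x^2 = 898, Σx^2·x = 198, Σx^2 = 46, Σx·x = 46, Σx = 12, Σ1 = 4.
For Mᵀz: Σx^2·z = -2994, Σx·z = -664, Σz = -156.
Row-reducing yields a = -8/3, b = -18/5, c = 37/15.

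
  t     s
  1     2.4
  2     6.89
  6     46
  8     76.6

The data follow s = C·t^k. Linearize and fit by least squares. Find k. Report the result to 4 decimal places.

With ln sᵢ as the transformed response and ln tᵢ as the regressor:
Σln t = 4.5643, Σ(ln t)² = 8.0149, Σln s = 10.9728, Σln t·ln s = 17.2197.
Normal system: [[8.0149, 4.5643]; [4.5643, 4]]·[k, ln C]ᵀ = [17.2197, 10.9728]ᵀ.
Slope k = (n·Σln t·ln s − Σln t·Σln s)/(n·Σ(ln t)² − (Σln t)²) = (4·17.2197 − 4.5643·10.9728)/11.2265 = 1.67419; ln C = (Σln s − k·Σln t)/n = 0.83280.

k = 1.6742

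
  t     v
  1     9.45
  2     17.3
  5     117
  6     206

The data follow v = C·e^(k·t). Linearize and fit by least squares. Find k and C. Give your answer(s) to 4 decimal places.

Linearized form: ln v = k·t + ln C. From the 4 transformed points,
Σt = 14.0000, Σ(t)² = 66.0000, Σln v = 15.1868, Σt·ln v = 63.7256.
Equations: 66.0000·k + 14.0000·ln C = 63.7256;  14.0000·k + 4·ln C = 15.1868.
Slope k = (n·Σt·ln v − Σt·Σln v)/(n·Σ(t)² − (Σt)²) = (4·63.7256 − 14.0000·15.1868)/68.0000 = 0.62187; ln C = (Σln v − k·Σt)/n = 1.62013, so C = exp(1.62013) = 5.05377.

k = 0.6219, C = 5.0538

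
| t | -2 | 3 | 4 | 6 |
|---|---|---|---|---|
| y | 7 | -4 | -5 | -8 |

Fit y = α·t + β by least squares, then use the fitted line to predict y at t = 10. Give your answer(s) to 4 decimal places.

Forming MᵀM = [[65, 11]; [11, 4]] and Mᵀy = [-94, -10]ᵀ gives MᵀM·[α, β]ᵀ = Mᵀy.
Eliminating β: 4·(row 1) − 11·(row 2) gives 139·α = 4·(-94) − 11·(-10) = -266, so α = -266/139.
Then β = ((-10) − 11·(-266/139))/4 = 384/139.
At t = 10: ŷ = (-266/139)·(10) + (384/139)·(1) = -2276/139.

ŷ = -16.3741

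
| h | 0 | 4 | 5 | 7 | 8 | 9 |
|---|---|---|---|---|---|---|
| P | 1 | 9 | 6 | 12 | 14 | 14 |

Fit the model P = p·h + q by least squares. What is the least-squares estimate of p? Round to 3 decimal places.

The normal system XᵀX·[p, q]ᵀ = XᵀP is [[235, 33]; [33, 6]]·[p, q]ᵀ = [388, 56]ᵀ.
Δ = 235·6 − 33² = 321.
p = (388·6 − 33·56)/321 = 160/107; q = (235·56 − 33·388)/321 = 356/321.

p = 1.495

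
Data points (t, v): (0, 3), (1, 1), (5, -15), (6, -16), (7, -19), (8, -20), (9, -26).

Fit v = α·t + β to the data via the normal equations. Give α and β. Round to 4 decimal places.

With design matrix M, MᵀM = [[256, 36]; [36, 7]] and Mᵀv = [-697, -92]ᵀ.
det = 256·7 − 36² = 496.
α = ((-697)·7 − 36·(-92))/496 = -1567/496; β = (256·(-92) − 36·(-697))/496 = 385/124.

α = -3.1593, β = 3.1048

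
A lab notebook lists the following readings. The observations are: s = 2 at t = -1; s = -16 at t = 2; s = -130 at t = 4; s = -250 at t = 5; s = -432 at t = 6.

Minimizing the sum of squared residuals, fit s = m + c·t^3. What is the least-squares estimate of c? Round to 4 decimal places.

The normal system MᵀM·[m, c]ᵀ = Mᵀs is [[5, 412]; [412, 66442]]·[m, c]ᵀ = [-826, -133012]ᵀ.
det = 5·66442 − 412² = 162466.
m = ((-826)·66442 − 412·(-133012))/162466 = -40074/81233; c = (5·(-133012) − 412·(-826))/162466 = -162374/81233.

c = -1.9989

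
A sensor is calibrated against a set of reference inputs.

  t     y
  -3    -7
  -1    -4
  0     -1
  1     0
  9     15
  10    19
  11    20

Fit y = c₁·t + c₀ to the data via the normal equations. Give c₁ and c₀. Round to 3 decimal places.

AᵀA·[c₁, c₀]ᵀ = Aᵀy reads: 313·c₁ + 27·c₀ = 570;  27·c₁ + 7·c₀ = 42.
det = 313·7 − 27² = 1462.
c₁ = (570·7 − 27·42)/1462 = 84/43; c₀ = (313·42 − 27·570)/1462 = -66/43.

c₁ = 1.953, c₀ = -1.535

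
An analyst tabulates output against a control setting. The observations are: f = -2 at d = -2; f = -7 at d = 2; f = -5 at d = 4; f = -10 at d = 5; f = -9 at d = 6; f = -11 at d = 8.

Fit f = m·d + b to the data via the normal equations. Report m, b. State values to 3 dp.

From the data, Σd·d = 149, Σd = 23, Σ1 = 6.
Right-hand side: Σd·f = -222, Σf = -44.
Normal equations: [[149, 23]; [23, 6]]·[m, b]ᵀ = [-222, -44]ᵀ.
Eliminating b: 6·(row 1) − 23·(row 2) gives 365·m = 6·(-222) − 23·(-44) = -320, so m = -64/73.
Then b = ((-44) − 23·(-64/73))/6 = -290/73.

m = -0.877, b = -3.973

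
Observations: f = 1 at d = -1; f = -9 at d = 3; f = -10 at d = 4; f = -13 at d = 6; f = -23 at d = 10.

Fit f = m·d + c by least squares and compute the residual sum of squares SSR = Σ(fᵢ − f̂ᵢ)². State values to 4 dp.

XᵀX·[m, c]ᵀ = Xᵀf reads: 162·m + 22·c = -376;  22·m + 5·c = -54.
(Σd·d = 162, Σd = 22, Σ1 = 5, Σd·f = -376, Σf = -54.)
Δ = 162·5 − 22² = 326.
m = ((-376)·5 − 22·(-54))/326 = -346/163; c = (162·(-54) − 22·(-376))/326 = -238/163.
Residuals: 55/163, -191/163, -8/163, 195/163, -51/163; SSR = 492/163.

SSR = 3.0184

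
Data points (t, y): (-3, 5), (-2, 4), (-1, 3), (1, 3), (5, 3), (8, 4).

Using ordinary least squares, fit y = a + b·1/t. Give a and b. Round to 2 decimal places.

a = 3.64, b = -0.30

Forming MᵀM = [[6, -61/120]; [-61/120, 34801/14400]] and Mᵀy = [22, -77/30]ᵀ gives MᵀM·[a, b]ᵀ = Mᵀy.
Determinant 6·(34801/14400) − (-61/120)² = 41017/2880.
a = (22·(34801/14400) − (-61/120)·(-77/30))/(41017/2880) = 746834/205085; b = (6·(-77/30) − (-61/120)·22)/(41017/2880) = -12144/41017.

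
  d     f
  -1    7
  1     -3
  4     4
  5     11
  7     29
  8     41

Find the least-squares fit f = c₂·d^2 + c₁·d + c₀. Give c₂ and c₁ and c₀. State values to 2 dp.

c₂ = 1.10, c₁ = -3.76, c₀ = 1.30

Entries of AᵀA: Σd^2·d^2 = 7380, Σd^2·d = 1044, Σd^2 = 156, Σd·d = 156, Σd = 24, Σ1 = 6.
Right-hand side: Σd^2·f = 4388, Σd·f = 592, Σf = 89.
Inverting the 3×3 Gram matrix, [c₂, c₁, c₀]ᵀ = [211/192, -1203/320, 623/480]ᵀ.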